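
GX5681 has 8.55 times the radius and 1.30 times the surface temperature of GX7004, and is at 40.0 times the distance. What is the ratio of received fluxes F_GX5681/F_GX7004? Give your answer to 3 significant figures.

L_GX5681/L_GX7004 = (R_GX5681/R_GX7004)²(T_GX5681/T_GX7004)⁴ = (8.55)² × (1.30)⁴ = 208.8.
F_GX5681/F_GX7004 = (L_GX5681/L_GX7004)/(d_GX5681/d_GX7004)² = 208.8 / (40.0)² = 0.1305.

0.130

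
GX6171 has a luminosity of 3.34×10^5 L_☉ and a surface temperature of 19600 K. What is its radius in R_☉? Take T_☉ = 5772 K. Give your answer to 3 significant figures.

R/R_☉ = √(L/L_☉) / (T/T_☉)² = √(3.34×10^5) / (3.396)²
       = 577.9 / 11.53 = 50.12.

50.1 R_☉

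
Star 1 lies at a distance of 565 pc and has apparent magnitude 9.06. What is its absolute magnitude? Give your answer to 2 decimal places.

0.30

M = m − 5 log₁₀(d/10 pc) = 9.06 − 5 log₁₀(565/10)
  = 9.06 − 5 × 1.752 = 9.06 − 8.76 = 0.30.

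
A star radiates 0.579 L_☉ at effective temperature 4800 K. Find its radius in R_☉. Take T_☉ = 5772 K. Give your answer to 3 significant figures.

1.10 R_☉

R/R_☉ = √(L/L_☉) / (T/T_☉)² = √(0.579) / (0.8316)²
       = 0.7609 / 0.6916 = 1.100.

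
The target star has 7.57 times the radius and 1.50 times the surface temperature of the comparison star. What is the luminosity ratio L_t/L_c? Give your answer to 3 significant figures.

290

From the Stefan–Boltzmann law, L ∝ R²T⁴, so
L_t/L_c = (R_t/R_c)² (T_t/T_c)⁴ = (7.57)² × (1.50)⁴ = 57.30 × 5.062 = 290.1.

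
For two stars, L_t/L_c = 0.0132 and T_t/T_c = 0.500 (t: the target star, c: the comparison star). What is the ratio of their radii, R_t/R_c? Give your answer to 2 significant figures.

L ∝ R²T⁴ gives R ∝ √L / T², so
R_t/R_c = √(0.0132) / (0.500)² = 0.1149 / 0.2500 = 0.4596.

0.46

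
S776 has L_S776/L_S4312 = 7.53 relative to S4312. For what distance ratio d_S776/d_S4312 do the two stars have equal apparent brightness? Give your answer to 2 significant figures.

Equal flux requires L_S776/d_S776² = L_S4312/d_S4312², so d_S776/d_S4312 = √(L_S776/L_S4312)
= √(7.53) = 2.744.

2.7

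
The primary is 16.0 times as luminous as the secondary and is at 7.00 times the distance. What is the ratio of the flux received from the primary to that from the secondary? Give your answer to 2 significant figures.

0.33

F = L/(4πd²), so F_p/F_s = (L_p/L_s) / (d_p/d_s)²
= 16.0 / (7.00)² = 16.0 / 49.00 = 0.3265.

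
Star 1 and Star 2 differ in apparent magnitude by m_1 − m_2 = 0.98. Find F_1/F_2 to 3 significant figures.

F_1/F_2 = 10^(−(m_1 − m_2)/2.5) = 10^(-0.98/2.5) = 10^-0.392 = 0.4055.

0.406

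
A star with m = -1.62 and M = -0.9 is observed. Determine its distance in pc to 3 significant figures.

m − M = 5 log₁₀(d/10 pc)
-1.62 − (-0.9) = -0.72 = 5 log₁₀(d/10)
d = 10 × 10^(-0.72/5) = 10 × 10^-0.144 = 7.178 pc.

7.18 pc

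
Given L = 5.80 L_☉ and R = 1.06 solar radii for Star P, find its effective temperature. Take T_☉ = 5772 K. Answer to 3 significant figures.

T/T_☉ = (L/L_☉)^(1/4) / (R/R_☉)^(1/2)
T = 5772 × (5.80)^(1/4) / √(1.06) = 5772 × 1.552 / 1.030 = 8700 K.

8.70×10^3 K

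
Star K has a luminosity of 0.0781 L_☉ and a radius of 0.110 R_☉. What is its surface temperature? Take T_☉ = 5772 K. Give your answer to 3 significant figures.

9.20×10^3 K

T/T_☉ = (L/L_☉)^(1/4) / (R/R_☉)^(1/2)
T = 5772 × (0.0781)^(1/4) / √(0.110) = 5772 × 0.5286 / 0.3317 = 9200 K.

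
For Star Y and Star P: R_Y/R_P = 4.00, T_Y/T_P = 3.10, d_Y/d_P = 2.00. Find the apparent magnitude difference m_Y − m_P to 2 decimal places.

L_Y/L_P = (4.00)²(3.10)⁴ = 1478.
F_Y/F_P = (L_Y/L_P)/(d_Y/d_P)² = 1478/4.000 = 369.4.
m_Y − m_P = −2.5 log₁₀(369.4) = -6.42.

-6.42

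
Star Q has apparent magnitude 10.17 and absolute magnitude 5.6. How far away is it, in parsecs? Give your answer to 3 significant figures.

82.0 pc

m − M = 5 log₁₀(d/10 pc)
10.17 − (5.6) = 4.57 = 5 log₁₀(d/10)
d = 10 × 10^(4.57/5) = 10 × 10^0.914 = 82.04 pc.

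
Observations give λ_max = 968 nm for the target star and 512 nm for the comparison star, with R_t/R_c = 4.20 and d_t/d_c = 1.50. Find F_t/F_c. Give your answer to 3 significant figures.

0.614

Wien's law: T_t/T_c = λ_c/λ_t = 512/968 = 0.5289.
L_t/L_c = (R_t/R_c)²(T_t/T_c)⁴ = (4.20)²(0.5289)⁴ = 1.381.
F_t/F_c = (L_t/L_c)/(d_t/d_c)² = 1.381/(1.50)² = 0.6136.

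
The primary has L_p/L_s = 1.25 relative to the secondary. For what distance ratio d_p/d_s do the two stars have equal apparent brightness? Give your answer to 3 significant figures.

Equal flux requires L_p/d_p² = L_s/d_s², so d_p/d_s = √(L_p/L_s)
= √(1.25) = 1.118.

1.12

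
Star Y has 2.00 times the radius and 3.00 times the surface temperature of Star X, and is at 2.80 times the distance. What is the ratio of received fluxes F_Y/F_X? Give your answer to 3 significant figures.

L_Y/L_X = (R_Y/R_X)²(T_Y/T_X)⁴ = (2.00)² × (3.00)⁴ = 324.0.
F_Y/F_X = (L_Y/L_X)/(d_Y/d_X)² = 324.0 / (2.80)² = 41.33.

41.3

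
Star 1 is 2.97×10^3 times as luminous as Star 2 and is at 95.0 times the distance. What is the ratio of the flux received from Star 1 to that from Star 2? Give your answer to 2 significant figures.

F = L/(4πd²), so F_1/F_2 = (L_1/L_2) / (d_1/d_2)²
= 2.97×10^3 / (95.0)² = 2.97×10^3 / 9025 = 0.3291.

0.33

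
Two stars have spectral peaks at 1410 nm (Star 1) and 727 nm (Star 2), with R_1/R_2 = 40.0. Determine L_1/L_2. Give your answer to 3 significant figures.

113

Wien's law gives T ∝ 1/λ_max, so T_1/T_2 = λ_2/λ_1 = 727/1410 = 0.5156.
Then L ∝ R²T⁴ gives L_1/L_2 = (40.0)² × (0.5156)⁴ = 1600 × 0.07067 = 113.1.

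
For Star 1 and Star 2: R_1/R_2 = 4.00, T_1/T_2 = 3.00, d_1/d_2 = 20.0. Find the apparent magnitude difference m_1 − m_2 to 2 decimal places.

L_1/L_2 = (4.00)²(3.00)⁴ = 1296.
F_1/F_2 = (L_1/L_2)/(d_1/d_2)² = 1296/400.0 = 3.240.
m_1 − m_2 = −2.5 log₁₀(3.240) = -1.28.

-1.28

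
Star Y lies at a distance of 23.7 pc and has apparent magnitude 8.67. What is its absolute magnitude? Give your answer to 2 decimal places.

M = m − 5 log₁₀(d/10 pc) = 8.67 − 5 log₁₀(23.7/10)
  = 8.67 − 5 × 0.375 = 8.67 − 1.87 = 6.80.

6.80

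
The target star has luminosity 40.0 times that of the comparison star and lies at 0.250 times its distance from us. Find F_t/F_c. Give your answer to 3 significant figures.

F = L/(4πd²), so F_t/F_c = (L_t/L_c) / (d_t/d_c)²
= 40.0 / (0.250)² = 40.0 / 0.06250 = 640.0.

640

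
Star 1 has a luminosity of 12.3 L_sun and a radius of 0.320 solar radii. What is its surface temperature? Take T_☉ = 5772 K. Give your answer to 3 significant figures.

T/T_☉ = (L/L_☉)^(1/4) / (R/R_☉)^(1/2)
T = 5772 × (12.3)^(1/4) / √(0.320) = 5772 × 1.873 / 0.5657 = 1.911×10^4 K.

1.91×10^4 K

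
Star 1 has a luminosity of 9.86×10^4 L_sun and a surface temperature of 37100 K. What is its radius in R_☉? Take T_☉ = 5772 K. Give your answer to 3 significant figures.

R/R_☉ = √(L/L_☉) / (T/T_☉)² = √(9.86×10^4) / (6.428)²
       = 314.0 / 41.31 = 7.601.

7.60 R_☉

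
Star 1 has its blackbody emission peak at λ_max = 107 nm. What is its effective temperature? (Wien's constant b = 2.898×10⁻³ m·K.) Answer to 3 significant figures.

2.71×10^4 K

T = b/λ_max = 2.898×10⁻³ / (107×10⁻⁹) = 2.708×10^4 K.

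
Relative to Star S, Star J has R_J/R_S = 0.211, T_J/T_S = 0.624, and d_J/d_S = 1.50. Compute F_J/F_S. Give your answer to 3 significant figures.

L_J/L_S = (R_J/R_S)²(T_J/T_S)⁴ = (0.211)² × (0.624)⁴ = 0.006750.
F_J/F_S = (L_J/L_S)/(d_J/d_S)² = 0.006750 / (1.50)² = 0.003000.

0.00300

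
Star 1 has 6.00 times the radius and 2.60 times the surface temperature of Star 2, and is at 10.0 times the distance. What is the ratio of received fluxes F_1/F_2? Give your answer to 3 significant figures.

16.5

L_1/L_2 = (R_1/R_2)²(T_1/T_2)⁴ = (6.00)² × (2.60)⁴ = 1645.
F_1/F_2 = (L_1/L_2)/(d_1/d_2)² = 1645 / (10.0)² = 16.45.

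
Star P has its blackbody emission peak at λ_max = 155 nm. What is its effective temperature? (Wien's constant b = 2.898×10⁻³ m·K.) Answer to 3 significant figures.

1.87×10^4 K

T = b/λ_max = 2.898×10⁻³ / (155×10⁻⁹) = 1.870×10^4 K.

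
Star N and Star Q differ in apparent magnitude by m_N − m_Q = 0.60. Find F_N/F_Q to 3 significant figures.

0.575

F_N/F_Q = 10^(−(m_N − m_Q)/2.5) = 10^(-0.60/2.5) = 10^-0.240 = 0.5754.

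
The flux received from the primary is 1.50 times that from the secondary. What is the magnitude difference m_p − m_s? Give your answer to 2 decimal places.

m_p − m_s = −2.5 log₁₀(F_p/F_s) = −2.5 log₁₀(1.50) = −2.5 × (0.176) = -0.440.

-0.44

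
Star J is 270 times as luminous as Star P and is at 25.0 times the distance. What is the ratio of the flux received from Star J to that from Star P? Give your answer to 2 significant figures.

F = L/(4πd²), so F_J/F_P = (L_J/L_P) / (d_J/d_P)²
= 270 / (25.0)² = 270 / 625.0 = 0.4320.

0.43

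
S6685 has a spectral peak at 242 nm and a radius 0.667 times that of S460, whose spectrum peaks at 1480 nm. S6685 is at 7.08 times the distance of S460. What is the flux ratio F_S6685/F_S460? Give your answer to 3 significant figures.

12.4

Wien's law: T_S6685/T_S460 = λ_S460/λ_S6685 = 1480/242 = 6.116.
L_S6685/L_S460 = (R_S6685/R_S460)²(T_S6685/T_S460)⁴ = (0.667)²(6.116)⁴ = 622.4.
F_S6685/F_S460 = (L_S6685/L_S460)/(d_S6685/d_S460)² = 622.4/(7.08)² = 12.42.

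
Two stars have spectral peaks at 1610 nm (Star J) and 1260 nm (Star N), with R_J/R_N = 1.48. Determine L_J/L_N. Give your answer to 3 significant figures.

0.822

Wien's law gives T ∝ 1/λ_max, so T_J/T_N = λ_N/λ_J = 1260/1610 = 0.7826.
Then L ∝ R²T⁴ gives L_J/L_N = (1.48)² × (0.7826)⁴ = 2.190 × 0.3751 = 0.8217.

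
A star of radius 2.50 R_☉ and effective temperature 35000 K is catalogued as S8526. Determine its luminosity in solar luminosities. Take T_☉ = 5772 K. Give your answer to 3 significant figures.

L/L_☉ = (R/R_☉)² (T/T_☉)⁴ = (2.50)² × (35000/5772)⁴
       = 6.250 × (6.064)⁴ = 6.250 × 1352 = 8450.

8.45×10^3 solar luminosities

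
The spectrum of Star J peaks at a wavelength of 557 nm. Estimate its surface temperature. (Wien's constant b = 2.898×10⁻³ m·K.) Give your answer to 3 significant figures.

5.20×10^3 K

T = b/λ_max = 2.898×10⁻³ / (557×10⁻⁹) = 5203 K.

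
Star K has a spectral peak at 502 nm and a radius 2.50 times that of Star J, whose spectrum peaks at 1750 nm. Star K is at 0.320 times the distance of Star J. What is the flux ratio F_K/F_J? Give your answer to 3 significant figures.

9.01×10^3

Wien's law: T_K/T_J = λ_J/λ_K = 1750/502 = 3.486.
L_K/L_J = (R_K/R_J)²(T_K/T_J)⁴ = (2.50)²(3.486)⁴ = 923.0.
F_K/F_J = (L_K/L_J)/(d_K/d_J)² = 923.0/(0.320)² = 9014.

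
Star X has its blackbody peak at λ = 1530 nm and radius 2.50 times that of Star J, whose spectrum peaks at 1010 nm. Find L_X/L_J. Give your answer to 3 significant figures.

Wien's law gives T ∝ 1/λ_max, so T_X/T_J = λ_J/λ_X = 1010/1530 = 0.6601.
Then L ∝ R²T⁴ gives L_X/L_J = (2.50)² × (0.6601)⁴ = 6.250 × 0.1899 = 1.187.

1.19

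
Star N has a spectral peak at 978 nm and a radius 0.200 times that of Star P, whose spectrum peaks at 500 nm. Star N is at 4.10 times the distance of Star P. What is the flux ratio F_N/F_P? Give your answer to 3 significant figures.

Wien's law: T_N/T_P = λ_P/λ_N = 500/978 = 0.5112.
L_N/L_P = (R_N/R_P)²(T_N/T_P)⁴ = (0.200)²(0.5112)⁴ = 0.002733.
F_N/F_P = (L_N/L_P)/(d_N/d_P)² = 0.002733/(4.10)² = 1.626×10^-4.

1.63×10^-4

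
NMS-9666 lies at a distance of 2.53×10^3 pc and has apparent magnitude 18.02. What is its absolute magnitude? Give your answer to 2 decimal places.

M = m − 5 log₁₀(d/10 pc) = 18.02 − 5 log₁₀(2.53×10^3/10)
  = 18.02 − 5 × 2.403 = 18.02 − 12.02 = 6.00.

6.00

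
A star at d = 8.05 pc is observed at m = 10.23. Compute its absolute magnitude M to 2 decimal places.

10.70

M = m − 5 log₁₀(d/10 pc) = 10.23 − 5 log₁₀(8.05/10)
  = 10.23 − 5 × -0.094 = 10.23 − -0.47 = 10.70.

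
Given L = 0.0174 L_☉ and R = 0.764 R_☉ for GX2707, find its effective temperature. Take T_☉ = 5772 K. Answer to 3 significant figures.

T/T_☉ = (L/L_☉)^(1/4) / (R/R_☉)^(1/2)
T = 5772 × (0.0174)^(1/4) / √(0.764) = 5772 × 0.3632 / 0.8741 = 2398 K.

2.40×10^3 K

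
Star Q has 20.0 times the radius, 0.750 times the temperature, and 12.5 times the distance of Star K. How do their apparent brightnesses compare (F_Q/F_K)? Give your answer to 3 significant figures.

0.810

L_Q/L_K = (R_Q/R_K)²(T_Q/T_K)⁴ = (20.0)² × (0.750)⁴ = 126.6.
F_Q/F_K = (L_Q/L_K)/(d_Q/d_K)² = 126.6 / (12.5)² = 0.8100.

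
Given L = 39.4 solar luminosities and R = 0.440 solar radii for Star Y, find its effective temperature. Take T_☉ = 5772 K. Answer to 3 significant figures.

2.18×10^4 K

T/T_☉ = (L/L_☉)^(1/4) / (R/R_☉)^(1/2)
T = 5772 × (39.4)^(1/4) / √(0.440) = 5772 × 2.505 / 0.6633 = 2.180×10^4 K.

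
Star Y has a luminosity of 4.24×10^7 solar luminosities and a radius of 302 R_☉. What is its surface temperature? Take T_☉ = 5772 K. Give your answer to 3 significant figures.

T/T_☉ = (L/L_☉)^(1/4) / (R/R_☉)^(1/2)
T = 5772 × (4.24×10^7)^(1/4) / √(302) = 5772 × 80.69 / 17.38 = 2.680×10^4 K.

2.68×10^4 K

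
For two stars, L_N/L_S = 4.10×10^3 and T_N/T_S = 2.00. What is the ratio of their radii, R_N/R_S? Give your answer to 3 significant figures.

16.0

L ∝ R²T⁴ gives R ∝ √L / T², so
R_N/R_S = √(4.10×10^3) / (2.00)² = 64.03 / 4.000 = 16.01.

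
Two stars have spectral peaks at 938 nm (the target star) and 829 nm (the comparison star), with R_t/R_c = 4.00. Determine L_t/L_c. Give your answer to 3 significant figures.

Wien's law gives T ∝ 1/λ_max, so T_t/T_c = λ_c/λ_t = 829/938 = 0.8838.
Then L ∝ R²T⁴ gives L_t/L_c = (4.00)² × (0.8838)⁴ = 16.00 × 0.6101 = 9.762.

9.76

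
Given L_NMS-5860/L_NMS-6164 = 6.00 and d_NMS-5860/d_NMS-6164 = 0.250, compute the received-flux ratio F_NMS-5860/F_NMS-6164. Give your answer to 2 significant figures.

96

F = L/(4πd²), so F_NMS-5860/F_NMS-6164 = (L_NMS-5860/L_NMS-6164) / (d_NMS-5860/d_NMS-6164)²
= 6.00 / (0.250)² = 6.00 / 0.06250 = 96.00.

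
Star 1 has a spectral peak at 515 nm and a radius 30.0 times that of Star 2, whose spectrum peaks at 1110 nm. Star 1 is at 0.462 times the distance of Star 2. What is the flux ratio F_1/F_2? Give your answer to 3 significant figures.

9.10×10^4

Wien's law: T_1/T_2 = λ_2/λ_1 = 1110/515 = 2.155.
L_1/L_2 = (R_1/R_2)²(T_1/T_2)⁴ = (30.0)²(2.155)⁴ = 1.942×10^4.
F_1/F_2 = (L_1/L_2)/(d_1/d_2)² = 1.942×10^4/(0.462)² = 9.100×10^4.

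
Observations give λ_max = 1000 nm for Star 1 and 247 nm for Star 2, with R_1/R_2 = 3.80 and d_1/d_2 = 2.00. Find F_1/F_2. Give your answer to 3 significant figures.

0.0134

Wien's law: T_1/T_2 = λ_2/λ_1 = 247/1000 = 0.2470.
L_1/L_2 = (R_1/R_2)²(T_1/T_2)⁴ = (3.80)²(0.2470)⁴ = 0.05375.
F_1/F_2 = (L_1/L_2)/(d_1/d_2)² = 0.05375/(2.00)² = 0.01344.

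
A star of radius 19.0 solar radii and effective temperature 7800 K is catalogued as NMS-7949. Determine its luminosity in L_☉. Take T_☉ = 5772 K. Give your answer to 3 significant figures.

L/L_☉ = (R/R_☉)² (T/T_☉)⁴ = (19.0)² × (7800/5772)⁴
       = 361.0 × (1.351)⁴ = 361.0 × 3.335 = 1204.

1.20×10^3 L_☉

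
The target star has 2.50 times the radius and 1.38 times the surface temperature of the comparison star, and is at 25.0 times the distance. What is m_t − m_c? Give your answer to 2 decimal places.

3.60

L_t/L_c = (2.50)²(1.38)⁴ = 22.67.
F_t/F_c = (L_t/L_c)/(d_t/d_c)² = 22.67/625.0 = 0.03627.
m_t − m_c = −2.5 log₁₀(0.03627) = 3.60.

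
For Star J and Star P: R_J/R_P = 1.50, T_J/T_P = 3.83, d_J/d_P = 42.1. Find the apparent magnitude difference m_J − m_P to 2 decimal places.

L_J/L_P = (1.50)²(3.83)⁴ = 484.1.
F_J/F_P = (L_J/L_P)/(d_J/d_P)² = 484.1/1772 = 0.2732.
m_J − m_P = −2.5 log₁₀(0.2732) = 1.41.

1.41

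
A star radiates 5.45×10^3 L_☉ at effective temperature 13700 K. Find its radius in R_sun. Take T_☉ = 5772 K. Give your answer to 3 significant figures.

R/R_☉ = √(L/L_☉) / (T/T_☉)² = √(5.45×10^3) / (2.374)²
       = 73.82 / 5.634 = 13.10.

13.1 R_sun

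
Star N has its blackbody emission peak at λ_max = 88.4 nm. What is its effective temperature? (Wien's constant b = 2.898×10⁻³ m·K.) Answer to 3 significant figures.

T = b/λ_max = 2.898×10⁻³ / (88.4×10⁻⁹) = 3.278×10^4 K.

3.28×10^4 K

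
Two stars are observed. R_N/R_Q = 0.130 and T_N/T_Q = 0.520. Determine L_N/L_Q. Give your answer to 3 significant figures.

0.00124

From the Stefan–Boltzmann law, L ∝ R²T⁴, so
L_N/L_Q = (R_N/R_Q)² (T_N/T_Q)⁴ = (0.130)² × (0.520)⁴ = 0.01690 × 0.07312 = 0.001236.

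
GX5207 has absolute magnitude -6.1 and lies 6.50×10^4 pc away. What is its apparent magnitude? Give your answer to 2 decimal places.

m = M + 5 log₁₀(d/10 pc) = -6.1 + 5 log₁₀(6.50×10^4/10)
  = -6.1 + 5 × 3.813 = -6.1 + 19.06 = 12.96.

12.96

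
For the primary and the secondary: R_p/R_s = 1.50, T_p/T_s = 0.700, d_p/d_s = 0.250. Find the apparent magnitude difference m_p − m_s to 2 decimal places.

-2.34

L_p/L_s = (1.50)²(0.700)⁴ = 0.5402.
F_p/F_s = (L_p/L_s)/(d_p/d_s)² = 0.5402/0.06250 = 8.644.
m_p − m_s = −2.5 log₁₀(8.644) = -2.34.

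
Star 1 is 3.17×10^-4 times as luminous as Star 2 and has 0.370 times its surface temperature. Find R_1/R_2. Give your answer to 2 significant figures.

L ∝ R²T⁴ gives R ∝ √L / T², so
R_1/R_2 = √(3.17×10^-4) / (0.370)² = 0.01780 / 0.1369 = 0.1301.

0.13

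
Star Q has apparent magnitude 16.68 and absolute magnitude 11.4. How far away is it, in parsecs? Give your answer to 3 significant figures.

m − M = 5 log₁₀(d/10 pc)
16.68 − (11.4) = 5.28 = 5 log₁₀(d/10)
d = 10 × 10^(5.28/5) = 10 × 10^1.056 = 113.8 pc.

114 pc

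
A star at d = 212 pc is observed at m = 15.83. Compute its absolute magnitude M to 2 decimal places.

9.20

M = m − 5 log₁₀(d/10 pc) = 15.83 − 5 log₁₀(212/10)
  = 15.83 − 5 × 1.326 = 15.83 − 6.63 = 9.20.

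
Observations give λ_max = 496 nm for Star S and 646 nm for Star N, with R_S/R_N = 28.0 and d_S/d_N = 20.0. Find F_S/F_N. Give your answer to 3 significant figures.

5.64

Wien's law: T_S/T_N = λ_N/λ_S = 646/496 = 1.302.
L_S/L_N = (R_S/R_N)²(T_S/T_N)⁴ = (28.0)²(1.302)⁴ = 2256.
F_S/F_N = (L_S/L_N)/(d_S/d_N)² = 2256/(20.0)² = 5.640.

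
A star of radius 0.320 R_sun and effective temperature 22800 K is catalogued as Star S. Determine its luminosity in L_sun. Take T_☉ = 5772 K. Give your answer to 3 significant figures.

L/L_☉ = (R/R_☉)² (T/T_☉)⁴ = (0.320)² × (22800/5772)⁴
       = 0.1024 × (3.950)⁴ = 0.1024 × 243.5 = 24.93.

24.9 L_sun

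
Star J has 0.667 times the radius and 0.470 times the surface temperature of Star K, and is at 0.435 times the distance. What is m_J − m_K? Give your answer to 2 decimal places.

2.35

L_J/L_K = (0.667)²(0.470)⁴ = 0.02171.
F_J/F_K = (L_J/L_K)/(d_J/d_K)² = 0.02171/0.1892 = 0.1147.
m_J − m_K = −2.5 log₁₀(0.1147) = 2.35.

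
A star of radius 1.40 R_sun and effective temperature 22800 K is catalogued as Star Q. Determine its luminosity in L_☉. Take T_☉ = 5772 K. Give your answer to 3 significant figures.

477 L_☉

L/L_☉ = (R/R_☉)² (T/T_☉)⁴ = (1.40)² × (22800/5772)⁴
       = 1.960 × (3.950)⁴ = 1.960 × 243.5 = 477.2.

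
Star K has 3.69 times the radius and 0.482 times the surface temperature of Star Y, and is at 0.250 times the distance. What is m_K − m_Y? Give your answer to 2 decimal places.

L_K/L_Y = (3.69)²(0.482)⁴ = 0.7349.
F_K/F_Y = (L_K/L_Y)/(d_K/d_Y)² = 0.7349/0.06250 = 11.76.
m_K − m_Y = −2.5 log₁₀(11.76) = -2.68.

-2.68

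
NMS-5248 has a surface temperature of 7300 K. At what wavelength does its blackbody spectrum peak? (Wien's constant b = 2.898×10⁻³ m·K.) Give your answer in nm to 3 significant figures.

397 nm

λ_max = b/T = 2.898×10⁻³ / 7300 = 3.97×10^-7 m = 397.0 nm.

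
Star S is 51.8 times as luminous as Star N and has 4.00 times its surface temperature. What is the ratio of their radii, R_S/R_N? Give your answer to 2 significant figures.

0.45

L ∝ R²T⁴ gives R ∝ √L / T², so
R_S/R_N = √(51.8) / (4.00)² = 7.197 / 16.00 = 0.4498.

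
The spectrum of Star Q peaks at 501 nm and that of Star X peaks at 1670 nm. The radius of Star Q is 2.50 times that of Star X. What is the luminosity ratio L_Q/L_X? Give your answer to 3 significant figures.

772

Wien's law gives T ∝ 1/λ_max, so T_Q/T_X = λ_X/λ_Q = 1670/501 = 3.333.
Then L ∝ R²T⁴ gives L_Q/L_X = (2.50)² × (3.333)⁴ = 6.250 × 123.5 = 771.6.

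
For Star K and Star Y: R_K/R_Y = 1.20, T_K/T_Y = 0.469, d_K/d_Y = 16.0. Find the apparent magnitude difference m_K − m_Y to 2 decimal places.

8.91

L_K/L_Y = (1.20)²(0.469)⁴ = 0.06967.
F_K/F_Y = (L_K/L_Y)/(d_K/d_Y)² = 0.06967/256.0 = 2.722×10^-4.
m_K − m_Y = −2.5 log₁₀(2.722×10^-4) = 8.91.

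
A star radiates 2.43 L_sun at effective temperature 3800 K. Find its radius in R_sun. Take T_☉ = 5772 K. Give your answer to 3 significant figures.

R/R_☉ = √(L/L_☉) / (T/T_☉)² = √(2.43) / (0.6584)²
       = 1.559 / 0.4334 = 3.597.

3.60 R_sun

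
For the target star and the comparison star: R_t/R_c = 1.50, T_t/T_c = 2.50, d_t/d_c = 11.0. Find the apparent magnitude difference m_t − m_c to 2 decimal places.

L_t/L_c = (1.50)²(2.50)⁴ = 87.89.
F_t/F_c = (L_t/L_c)/(d_t/d_c)² = 87.89/121.0 = 0.7264.
m_t − m_c = −2.5 log₁₀(0.7264) = 0.35.

0.35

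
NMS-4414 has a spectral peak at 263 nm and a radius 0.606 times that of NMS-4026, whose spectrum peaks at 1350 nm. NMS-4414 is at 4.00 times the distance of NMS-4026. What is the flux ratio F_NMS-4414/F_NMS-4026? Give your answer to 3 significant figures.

Wien's law: T_NMS-4414/T_NMS-4026 = λ_NMS-4026/λ_NMS-4414 = 1350/263 = 5.133.
L_NMS-4414/L_NMS-4026 = (R_NMS-4414/R_NMS-4026)²(T_NMS-4414/T_NMS-4026)⁴ = (0.606)²(5.133)⁴ = 255.0.
F_NMS-4414/F_NMS-4026 = (L_NMS-4414/L_NMS-4026)/(d_NMS-4414/d_NMS-4026)² = 255.0/(4.00)² = 15.93.

15.9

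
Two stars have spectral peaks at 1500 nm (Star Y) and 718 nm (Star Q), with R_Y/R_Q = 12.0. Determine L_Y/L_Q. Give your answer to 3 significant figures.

Wien's law gives T ∝ 1/λ_max, so T_Y/T_Q = λ_Q/λ_Y = 718/1500 = 0.4787.
Then L ∝ R²T⁴ gives L_Y/L_Q = (12.0)² × (0.4787)⁴ = 144.0 × 0.05250 = 7.560.

7.56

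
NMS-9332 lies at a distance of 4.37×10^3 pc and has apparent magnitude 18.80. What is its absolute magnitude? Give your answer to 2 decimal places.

5.60

M = m − 5 log₁₀(d/10 pc) = 18.80 − 5 log₁₀(4.37×10^3/10)
  = 18.80 − 5 × 2.640 = 18.80 − 13.20 = 5.60.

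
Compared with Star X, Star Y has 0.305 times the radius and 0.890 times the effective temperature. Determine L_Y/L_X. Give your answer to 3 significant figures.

From the Stefan–Boltzmann law, L ∝ R²T⁴, so
L_Y/L_X = (R_Y/R_X)² (T_Y/T_X)⁴ = (0.305)² × (0.890)⁴ = 0.09302 × 0.6274 = 0.05837.

0.0584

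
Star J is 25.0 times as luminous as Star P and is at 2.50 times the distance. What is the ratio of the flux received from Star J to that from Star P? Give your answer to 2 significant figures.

4.0

F = L/(4πd²), so F_J/F_P = (L_J/L_P) / (d_J/d_P)²
= 25.0 / (2.50)² = 25.0 / 6.250 = 4.000.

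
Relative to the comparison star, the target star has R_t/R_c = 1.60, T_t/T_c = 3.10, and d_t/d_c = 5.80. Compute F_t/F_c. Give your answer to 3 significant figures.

7.03

L_t/L_c = (R_t/R_c)²(T_t/T_c)⁴ = (1.60)² × (3.10)⁴ = 236.4.
F_t/F_c = (L_t/L_c)/(d_t/d_c)² = 236.4 / (5.80)² = 7.028.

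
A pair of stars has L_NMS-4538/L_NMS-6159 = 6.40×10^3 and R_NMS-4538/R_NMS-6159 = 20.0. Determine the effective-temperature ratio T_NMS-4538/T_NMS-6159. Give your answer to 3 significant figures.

2.00

L ∝ R²T⁴ gives T ∝ (L/R²)^(1/4), so
T_NMS-4538/T_NMS-6159 = (6.40×10^3 / 20.0²)^(1/4) = (16.00)^(1/4) = 2.000.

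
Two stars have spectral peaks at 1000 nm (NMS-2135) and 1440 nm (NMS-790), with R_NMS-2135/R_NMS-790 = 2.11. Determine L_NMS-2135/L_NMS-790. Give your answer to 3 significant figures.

Wien's law gives T ∝ 1/λ_max, so T_NMS-2135/T_NMS-790 = λ_NMS-790/λ_NMS-2135 = 1440/1000 = 1.440.
Then L ∝ R²T⁴ gives L_NMS-2135/L_NMS-790 = (2.11)² × (1.440)⁴ = 4.452 × 4.300 = 19.14.

19.1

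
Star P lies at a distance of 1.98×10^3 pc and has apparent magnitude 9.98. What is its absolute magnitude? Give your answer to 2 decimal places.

-1.50

M = m − 5 log₁₀(d/10 pc) = 9.98 − 5 log₁₀(1.98×10^3/10)
  = 9.98 − 5 × 2.297 = 9.98 − 11.48 = -1.50.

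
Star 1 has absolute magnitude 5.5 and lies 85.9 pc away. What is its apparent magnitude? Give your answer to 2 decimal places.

m = M + 5 log₁₀(d/10 pc) = 5.5 + 5 log₁₀(85.9/10)
  = 5.5 + 5 × 0.934 = 5.5 + 4.67 = 10.17.

10.17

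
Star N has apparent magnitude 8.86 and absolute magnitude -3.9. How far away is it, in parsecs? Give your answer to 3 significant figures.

3.56×10^3 pc

m − M = 5 log₁₀(d/10 pc)
8.86 − (-3.9) = 12.76 = 5 log₁₀(d/10)
d = 10 × 10^(12.76/5) = 10 × 10^2.552 = 3565 pc.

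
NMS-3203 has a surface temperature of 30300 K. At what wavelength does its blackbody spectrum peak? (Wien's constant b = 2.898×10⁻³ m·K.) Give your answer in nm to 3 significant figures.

λ_max = b/T = 2.898×10⁻³ / 30300 = 9.56×10^-8 m = 95.64 nm.

95.6 nm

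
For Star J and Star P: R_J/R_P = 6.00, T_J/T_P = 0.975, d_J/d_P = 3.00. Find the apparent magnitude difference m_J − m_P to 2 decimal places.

-1.40

L_J/L_P = (6.00)²(0.975)⁴ = 32.53.
F_J/F_P = (L_J/L_P)/(d_J/d_P)² = 32.53/9.000 = 3.615.
m_J − m_P = −2.5 log₁₀(3.615) = -1.40.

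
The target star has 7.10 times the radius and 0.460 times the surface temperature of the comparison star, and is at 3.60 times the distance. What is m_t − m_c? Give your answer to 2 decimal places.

L_t/L_c = (7.10)²(0.460)⁴ = 2.257.
F_t/F_c = (L_t/L_c)/(d_t/d_c)² = 2.257/12.96 = 0.1742.
m_t − m_c = −2.5 log₁₀(0.1742) = 1.90.

1.90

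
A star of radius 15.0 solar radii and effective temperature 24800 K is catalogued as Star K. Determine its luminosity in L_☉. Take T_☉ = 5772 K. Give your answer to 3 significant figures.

7.67×10^4 L_☉

L/L_☉ = (R/R_☉)² (T/T_☉)⁴ = (15.0)² × (24800/5772)⁴
       = 225.0 × (4.297)⁴ = 225.0 × 340.8 = 7.668×10^4.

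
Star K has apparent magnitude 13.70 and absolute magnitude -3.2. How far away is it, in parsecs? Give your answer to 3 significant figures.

2.40×10^4 pc

m − M = 5 log₁₀(d/10 pc)
13.70 − (-3.2) = 16.90 = 5 log₁₀(d/10)
d = 10 × 10^(16.90/5) = 10 × 10^3.380 = 2.399×10^4 pc.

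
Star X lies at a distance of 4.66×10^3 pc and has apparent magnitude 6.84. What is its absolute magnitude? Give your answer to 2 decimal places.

-6.50

M = m − 5 log₁₀(d/10 pc) = 6.84 − 5 log₁₀(4.66×10^3/10)
  = 6.84 − 5 × 2.668 = 6.84 − 13.34 = -6.50.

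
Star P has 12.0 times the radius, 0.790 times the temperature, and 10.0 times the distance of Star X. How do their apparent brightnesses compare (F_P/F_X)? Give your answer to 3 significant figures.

L_P/L_X = (R_P/R_X)²(T_P/T_X)⁴ = (12.0)² × (0.790)⁴ = 56.09.
F_P/F_X = (L_P/L_X)/(d_P/d_X)² = 56.09 / (10.0)² = 0.5609.

0.561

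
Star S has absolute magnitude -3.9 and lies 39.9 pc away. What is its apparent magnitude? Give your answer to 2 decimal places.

-0.90

m = M + 5 log₁₀(d/10 pc) = -3.9 + 5 log₁₀(39.9/10)
  = -3.9 + 5 × 0.601 = -3.9 + 3.00 = -0.90.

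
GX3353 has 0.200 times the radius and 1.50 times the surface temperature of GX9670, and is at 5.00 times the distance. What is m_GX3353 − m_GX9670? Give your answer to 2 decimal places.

L_GX3353/L_GX9670 = (0.200)²(1.50)⁴ = 0.2025.
F_GX3353/F_GX9670 = (L_GX3353/L_GX9670)/(d_GX3353/d_GX9670)² = 0.2025/25.00 = 0.008100.
m_GX3353 − m_GX9670 = −2.5 log₁₀(0.008100) = 5.23.

5.23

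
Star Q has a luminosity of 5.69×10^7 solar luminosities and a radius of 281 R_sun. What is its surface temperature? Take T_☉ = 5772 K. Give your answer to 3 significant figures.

T/T_☉ = (L/L_☉)^(1/4) / (R/R_☉)^(1/2)
T = 5772 × (5.69×10^7)^(1/4) / √(281) = 5772 × 86.85 / 16.76 = 2.991×10^4 K.

2.99×10^4 K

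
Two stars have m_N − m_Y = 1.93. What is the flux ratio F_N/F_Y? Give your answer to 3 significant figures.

0.169

F_N/F_Y = 10^(−(m_N − m_Y)/2.5) = 10^(-1.93/2.5) = 10^-0.772 = 0.1690.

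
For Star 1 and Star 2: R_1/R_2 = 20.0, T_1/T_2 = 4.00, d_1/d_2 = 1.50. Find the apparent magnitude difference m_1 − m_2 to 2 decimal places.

L_1/L_2 = (20.0)²(4.00)⁴ = 1.024×10^5.
F_1/F_2 = (L_1/L_2)/(d_1/d_2)² = 1.024×10^5/2.250 = 4.551×10^4.
m_1 − m_2 = −2.5 log₁₀(4.551×10^4) = -11.65.

-11.65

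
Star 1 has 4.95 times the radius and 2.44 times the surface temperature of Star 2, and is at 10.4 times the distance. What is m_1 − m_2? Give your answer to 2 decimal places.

-2.26

L_1/L_2 = (4.95)²(2.44)⁴ = 868.5.
F_1/F_2 = (L_1/L_2)/(d_1/d_2)² = 868.5/108.2 = 8.030.
m_1 − m_2 = −2.5 log₁₀(8.030) = -2.26.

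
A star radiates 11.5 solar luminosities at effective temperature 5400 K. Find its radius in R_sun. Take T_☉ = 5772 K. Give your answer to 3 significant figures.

3.87 R_sun

R/R_☉ = √(L/L_☉) / (T/T_☉)² = √(11.5) / (0.9356)²
       = 3.391 / 0.8753 = 3.874.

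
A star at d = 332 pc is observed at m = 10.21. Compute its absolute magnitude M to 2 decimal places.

M = m − 5 log₁₀(d/10 pc) = 10.21 − 5 log₁₀(332/10)
  = 10.21 − 5 × 1.521 = 10.21 − 7.61 = 2.60.

2.60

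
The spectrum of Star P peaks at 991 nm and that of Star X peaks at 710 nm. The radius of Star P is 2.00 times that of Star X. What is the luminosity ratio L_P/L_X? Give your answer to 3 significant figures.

Wien's law gives T ∝ 1/λ_max, so T_P/T_X = λ_X/λ_P = 710/991 = 0.7164.
Then L ∝ R²T⁴ gives L_P/L_X = (2.00)² × (0.7164)⁴ = 4.000 × 0.2635 = 1.054.

1.05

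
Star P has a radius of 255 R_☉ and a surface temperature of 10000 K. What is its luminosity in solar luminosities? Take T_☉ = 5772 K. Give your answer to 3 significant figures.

5.86×10^5 solar luminosities

L/L_☉ = (R/R_☉)² (T/T_☉)⁴ = (255)² × (10000/5772)⁴
       = 6.502×10^4 × (1.733)⁴ = 6.502×10^4 × 9.009 = 5.858×10^5.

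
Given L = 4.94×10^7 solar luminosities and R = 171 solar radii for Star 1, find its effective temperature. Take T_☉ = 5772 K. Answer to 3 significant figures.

T/T_☉ = (L/L_☉)^(1/4) / (R/R_☉)^(1/2)
T = 5772 × (4.94×10^7)^(1/4) / √(171) = 5772 × 83.84 / 13.08 = 3.700×10^4 K.

3.70×10^4 K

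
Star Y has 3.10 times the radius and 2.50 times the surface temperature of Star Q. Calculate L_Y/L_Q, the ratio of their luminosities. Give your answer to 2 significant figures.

From the Stefan–Boltzmann law, L ∝ R²T⁴, so
L_Y/L_Q = (R_Y/R_Q)² (T_Y/T_Q)⁴ = (3.10)² × (2.50)⁴ = 9.610 × 39.06 = 375.4.

3.8×10^2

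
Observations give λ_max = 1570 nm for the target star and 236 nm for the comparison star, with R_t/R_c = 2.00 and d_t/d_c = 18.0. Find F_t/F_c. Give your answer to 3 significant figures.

6.30×10^-6

Wien's law: T_t/T_c = λ_c/λ_t = 236/1570 = 0.1503.
L_t/L_c = (R_t/R_c)²(T_t/T_c)⁴ = (2.00)²(0.1503)⁴ = 0.002042.
F_t/F_c = (L_t/L_c)/(d_t/d_c)² = 0.002042/(18.0)² = 6.303×10^-6.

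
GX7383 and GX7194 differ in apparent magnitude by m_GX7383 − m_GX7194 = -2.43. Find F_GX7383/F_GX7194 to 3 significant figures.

F_GX7383/F_GX7194 = 10^(−(m_GX7383 − m_GX7194)/2.5) = 10^(2.43/2.5) = 10^0.972 = 9.376.

9.38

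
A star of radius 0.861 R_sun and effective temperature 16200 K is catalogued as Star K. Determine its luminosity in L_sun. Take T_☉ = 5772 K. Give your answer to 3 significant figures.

46.0 L_sun

L/L_☉ = (R/R_☉)² (T/T_☉)⁴ = (0.861)² × (16200/5772)⁴
       = 0.7413 × (2.807)⁴ = 0.7413 × 62.05 = 46.00.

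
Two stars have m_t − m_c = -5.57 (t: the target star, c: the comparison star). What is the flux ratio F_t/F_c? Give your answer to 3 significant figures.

169

F_t/F_c = 10^(−(m_t − m_c)/2.5) = 10^(5.57/2.5) = 10^2.228 = 169.0.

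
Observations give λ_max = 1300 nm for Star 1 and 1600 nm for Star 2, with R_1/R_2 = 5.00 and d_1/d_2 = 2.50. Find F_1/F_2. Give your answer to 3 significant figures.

Wien's law: T_1/T_2 = λ_2/λ_1 = 1600/1300 = 1.231.
L_1/L_2 = (R_1/R_2)²(T_1/T_2)⁴ = (5.00)²(1.231)⁴ = 57.36.
F_1/F_2 = (L_1/L_2)/(d_1/d_2)² = 57.36/(2.50)² = 9.178.

9.18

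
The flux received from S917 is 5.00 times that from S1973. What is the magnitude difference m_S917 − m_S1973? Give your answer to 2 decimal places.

m_S917 − m_S1973 = −2.5 log₁₀(F_S917/F_S1973) = −2.5 log₁₀(5.00) = −2.5 × (0.699) = -1.747.

-1.75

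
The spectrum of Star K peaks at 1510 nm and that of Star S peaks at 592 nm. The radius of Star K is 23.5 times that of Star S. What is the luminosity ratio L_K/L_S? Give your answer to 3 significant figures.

13.0

Wien's law gives T ∝ 1/λ_max, so T_K/T_S = λ_S/λ_K = 592/1510 = 0.3921.
Then L ∝ R²T⁴ gives L_K/L_S = (23.5)² × (0.3921)⁴ = 552.2 × 0.02363 = 13.05.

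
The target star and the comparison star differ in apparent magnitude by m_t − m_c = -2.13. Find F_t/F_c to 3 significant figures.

7.11

F_t/F_c = 10^(−(m_t − m_c)/2.5) = 10^(2.13/2.5) = 10^0.852 = 7.112.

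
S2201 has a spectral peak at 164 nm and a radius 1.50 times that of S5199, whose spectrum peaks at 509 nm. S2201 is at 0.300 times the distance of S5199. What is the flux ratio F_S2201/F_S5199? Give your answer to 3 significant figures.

Wien's law: T_S2201/T_S5199 = λ_S5199/λ_S2201 = 509/164 = 3.104.
L_S2201/L_S5199 = (R_S2201/R_S5199)²(T_S2201/T_S5199)⁴ = (1.50)²(3.104)⁴ = 208.8.
F_S2201/F_S5199 = (L_S2201/L_S5199)/(d_S2201/d_S5199)² = 208.8/(0.300)² = 2320.

2.32×10^3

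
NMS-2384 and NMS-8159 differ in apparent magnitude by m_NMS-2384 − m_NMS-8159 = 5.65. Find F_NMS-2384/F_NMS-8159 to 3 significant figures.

0.00550

F_NMS-2384/F_NMS-8159 = 10^(−(m_NMS-2384 − m_NMS-8159)/2.5) = 10^(-5.65/2.5) = 10^-2.260 = 0.005495.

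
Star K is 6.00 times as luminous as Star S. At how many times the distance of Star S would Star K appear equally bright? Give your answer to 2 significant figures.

2.4

Equal flux requires L_K/d_K² = L_S/d_S², so d_K/d_S = √(L_K/L_S)
= √(6.00) = 2.449.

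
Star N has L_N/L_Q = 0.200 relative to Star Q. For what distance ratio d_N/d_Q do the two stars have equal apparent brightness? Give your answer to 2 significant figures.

Equal flux requires L_N/d_N² = L_Q/d_Q², so d_N/d_Q = √(L_N/L_Q)
= √(0.200) = 0.4472.

0.45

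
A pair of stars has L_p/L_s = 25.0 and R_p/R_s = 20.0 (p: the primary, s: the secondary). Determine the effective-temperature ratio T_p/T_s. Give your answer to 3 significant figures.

0.500

L ∝ R²T⁴ gives T ∝ (L/R²)^(1/4), so
T_p/T_s = (25.0 / 20.0²)^(1/4) = (0.06250)^(1/4) = 0.5000.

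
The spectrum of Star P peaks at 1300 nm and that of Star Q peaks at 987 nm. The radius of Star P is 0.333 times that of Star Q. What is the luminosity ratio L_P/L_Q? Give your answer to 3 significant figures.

Wien's law gives T ∝ 1/λ_max, so T_P/T_Q = λ_Q/λ_P = 987/1300 = 0.7592.
Then L ∝ R²T⁴ gives L_P/L_Q = (0.333)² × (0.7592)⁴ = 0.1109 × 0.3323 = 0.03685.

0.0368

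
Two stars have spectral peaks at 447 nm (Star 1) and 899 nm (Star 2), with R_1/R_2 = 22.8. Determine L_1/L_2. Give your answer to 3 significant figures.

8.51×10^3

Wien's law gives T ∝ 1/λ_max, so T_1/T_2 = λ_2/λ_1 = 899/447 = 2.011.
Then L ∝ R²T⁴ gives L_1/L_2 = (22.8)² × (2.011)⁴ = 519.8 × 16.36 = 8505.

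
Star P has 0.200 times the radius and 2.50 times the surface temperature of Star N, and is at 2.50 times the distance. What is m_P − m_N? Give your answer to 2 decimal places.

1.51

L_P/L_N = (0.200)²(2.50)⁴ = 1.563.
F_P/F_N = (L_P/L_N)/(d_P/d_N)² = 1.563/6.250 = 0.2500.
m_P − m_N = −2.5 log₁₀(0.2500) = 1.51.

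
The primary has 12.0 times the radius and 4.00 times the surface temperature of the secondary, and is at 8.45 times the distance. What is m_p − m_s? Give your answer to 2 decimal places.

L_p/L_s = (12.0)²(4.00)⁴ = 3.686×10^4.
F_p/F_s = (L_p/L_s)/(d_p/d_s)² = 3.686×10^4/71.40 = 516.3.
m_p − m_s = −2.5 log₁₀(516.3) = -6.78.

-6.78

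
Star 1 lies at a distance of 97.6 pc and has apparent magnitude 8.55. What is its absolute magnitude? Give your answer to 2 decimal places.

3.60

M = m − 5 log₁₀(d/10 pc) = 8.55 − 5 log₁₀(97.6/10)
  = 8.55 − 5 × 0.989 = 8.55 − 4.95 = 3.60.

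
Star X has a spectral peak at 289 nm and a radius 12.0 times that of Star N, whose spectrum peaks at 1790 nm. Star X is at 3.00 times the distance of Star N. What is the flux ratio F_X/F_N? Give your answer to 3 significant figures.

Wien's law: T_X/T_N = λ_N/λ_X = 1790/289 = 6.194.
L_X/L_N = (R_X/R_N)²(T_X/T_N)⁴ = (12.0)²(6.194)⁴ = 2.119×10^5.
F_X/F_N = (L_X/L_N)/(d_X/d_N)² = 2.119×10^5/(3.00)² = 2.355×10^4.

2.35×10^4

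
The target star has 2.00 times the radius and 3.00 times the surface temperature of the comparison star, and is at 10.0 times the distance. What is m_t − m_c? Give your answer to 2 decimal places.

L_t/L_c = (2.00)²(3.00)⁴ = 324.0.
F_t/F_c = (L_t/L_c)/(d_t/d_c)² = 324.0/100.0 = 3.240.
m_t − m_c = −2.5 log₁₀(3.240) = -1.28.

-1.28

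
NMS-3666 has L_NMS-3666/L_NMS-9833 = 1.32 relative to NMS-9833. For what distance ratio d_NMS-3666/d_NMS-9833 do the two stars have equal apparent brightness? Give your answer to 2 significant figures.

1.1

Equal flux requires L_NMS-3666/d_NMS-3666² = L_NMS-9833/d_NMS-9833², so d_NMS-3666/d_NMS-9833 = √(L_NMS-3666/L_NMS-9833)
= √(1.32) = 1.149.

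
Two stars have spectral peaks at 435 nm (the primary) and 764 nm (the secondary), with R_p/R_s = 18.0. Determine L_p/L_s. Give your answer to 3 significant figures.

3.08×10^3

Wien's law gives T ∝ 1/λ_max, so T_p/T_s = λ_s/λ_p = 764/435 = 1.756.
Then L ∝ R²T⁴ gives L_p/L_s = (18.0)² × (1.756)⁴ = 324.0 × 9.515 = 3083.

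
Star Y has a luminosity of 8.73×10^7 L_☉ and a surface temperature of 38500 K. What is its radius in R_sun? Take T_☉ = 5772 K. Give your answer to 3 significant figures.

210 R_sun

R/R_☉ = √(L/L_☉) / (T/T_☉)² = √(8.73×10^7) / (6.670)²
       = 9343 / 44.49 = 210.0.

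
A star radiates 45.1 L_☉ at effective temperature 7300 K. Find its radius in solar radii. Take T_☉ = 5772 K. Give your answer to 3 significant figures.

R/R_☉ = √(L/L_☉) / (T/T_☉)² = √(45.1) / (1.265)²
       = 6.716 / 1.600 = 4.199.

4.20 solar radii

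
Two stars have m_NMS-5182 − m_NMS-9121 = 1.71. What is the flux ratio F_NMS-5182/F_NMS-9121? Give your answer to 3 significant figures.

F_NMS-5182/F_NMS-9121 = 10^(−(m_NMS-5182 − m_NMS-9121)/2.5) = 10^(-1.71/2.5) = 10^-0.684 = 0.2070.

0.207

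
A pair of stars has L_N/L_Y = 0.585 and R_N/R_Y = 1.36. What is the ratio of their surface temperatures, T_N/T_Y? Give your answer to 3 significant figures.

0.750

L ∝ R²T⁴ gives T ∝ (L/R²)^(1/4), so
T_N/T_Y = (0.585 / 1.36²)^(1/4) = (0.3163)^(1/4) = 0.7499.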